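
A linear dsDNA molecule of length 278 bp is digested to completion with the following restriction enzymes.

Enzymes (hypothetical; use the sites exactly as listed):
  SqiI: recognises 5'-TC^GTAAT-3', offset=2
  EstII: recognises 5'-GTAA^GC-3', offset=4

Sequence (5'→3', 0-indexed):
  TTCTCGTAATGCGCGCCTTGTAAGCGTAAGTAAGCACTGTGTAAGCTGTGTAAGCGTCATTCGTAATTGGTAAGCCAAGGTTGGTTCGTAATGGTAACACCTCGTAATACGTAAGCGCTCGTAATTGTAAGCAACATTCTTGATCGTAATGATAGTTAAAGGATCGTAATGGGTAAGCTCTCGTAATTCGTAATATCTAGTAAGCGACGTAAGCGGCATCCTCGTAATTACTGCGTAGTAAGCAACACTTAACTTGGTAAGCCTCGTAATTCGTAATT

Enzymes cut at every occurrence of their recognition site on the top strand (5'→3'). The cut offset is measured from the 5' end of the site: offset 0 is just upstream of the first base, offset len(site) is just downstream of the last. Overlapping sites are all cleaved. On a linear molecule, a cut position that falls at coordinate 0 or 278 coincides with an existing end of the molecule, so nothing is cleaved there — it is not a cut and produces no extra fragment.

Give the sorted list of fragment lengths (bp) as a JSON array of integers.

[5,5,6,6,6,7,7,9,9,9,10,10,11,11,11,11,11,14,14,15,16,18,18,19,20]

Scan for sites:
  SqiI TCGTAAT/2: at [3, 60, 85, 101, 118, 143, 163, 180, 187, 221, 263, 270] ⇒ [5, 62, 87, 103, 120, 145, 165, 182, 189, 223, 265, 272]
  EstII GTAAGC/4: at [19, 29, 40, 49, 69, 110, 126, 172, 199, 208, 237, 256] ⇒ [23, 33, 44, 53, 73, 114, 130, 176, 203, 212, 241, 260]

Pooled cuts: [5, 23, 33, 44, 53, 62, 73, 87, 103, 114, 120, 130, 145, 165, 176, 182, 189, 203, 212, 223, 241, 260, 265, 272]

Fragments:
  [0,5): 5 bp
  [5,23): 18 bp
  [23,33): 10 bp
  [33,44): 11 bp
  [44,53): 9 bp
  [53,62): 9 bp
  [62,73): 11 bp
  [73,87): 14 bp
  [87,103): 16 bp
  [103,114): 11 bp
  [114,120): 6 bp
  [120,130): 10 bp
  [130,145): 15 bp
  [145,165): 20 bp
  [165,176): 11 bp
  [176,182): 6 bp
  [182,189): 7 bp
  [189,203): 14 bp
  [203,212): 9 bp
  [212,223): 11 bp
  [223,241): 18 bp
  [241,260): 19 bp
  [260,265): 5 bp
  [265,272): 7 bp
  [272,278): 6 bp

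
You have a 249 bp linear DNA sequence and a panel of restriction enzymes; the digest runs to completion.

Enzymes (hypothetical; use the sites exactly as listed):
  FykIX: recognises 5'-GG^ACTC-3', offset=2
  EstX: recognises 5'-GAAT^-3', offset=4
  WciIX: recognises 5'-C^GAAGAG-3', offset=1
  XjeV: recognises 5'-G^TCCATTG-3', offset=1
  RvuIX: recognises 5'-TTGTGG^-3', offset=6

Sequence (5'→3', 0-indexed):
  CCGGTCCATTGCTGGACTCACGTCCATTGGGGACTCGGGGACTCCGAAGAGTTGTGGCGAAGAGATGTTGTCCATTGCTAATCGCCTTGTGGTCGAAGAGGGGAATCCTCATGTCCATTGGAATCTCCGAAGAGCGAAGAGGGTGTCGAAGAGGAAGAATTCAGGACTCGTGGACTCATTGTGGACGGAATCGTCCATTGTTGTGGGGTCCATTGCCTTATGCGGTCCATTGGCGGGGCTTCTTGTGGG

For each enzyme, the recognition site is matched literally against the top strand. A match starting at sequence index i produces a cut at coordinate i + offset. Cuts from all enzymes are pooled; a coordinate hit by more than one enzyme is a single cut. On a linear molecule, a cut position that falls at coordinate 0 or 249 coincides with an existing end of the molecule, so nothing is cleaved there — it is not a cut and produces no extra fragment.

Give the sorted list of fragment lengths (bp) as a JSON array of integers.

[1,1,2,2,2,4,4,5,5,7,7,7,7,8,8,10,11,11,11,12,12,12,12,13,13,17,22,23]

Site scan:
  FykIX GGACTC/2: at [13, 30, 38, 163, 171] ⇒ [15, 32, 40, 165, 173]
  EstX GAAT/4: at [102, 120, 156, 187] ⇒ [106, 124, 160, 191]
  WciIX CGAAGAG/1: at [44, 57, 93, 127, 134, 146] ⇒ [45, 58, 94, 128, 135, 147]
  XjeV GTCCATTG/1: at [3, 21, 69, 112, 192, 207, 224] ⇒ [4, 22, 70, 113, 193, 208, 225]
  RvuIX TTGTGG/6: at [51, 86, 178, 200, 242] ⇒ [57, 92, 184, 206, 248]

Pooled cuts: [4, 15, 22, 32, 40, 45, 57, 58, 70, 92, 94, 106, 113, 124, 128, 135, 147, 160, 165, 173, 184, 191, 193, 206, 208, 225, 248]

Fragment lengths:
  [0,4): 4 bp
  [4,15): 11 bp
  [15,22): 7 bp
  [22,32): 10 bp
  [32,40): 8 bp
  [40,45): 5 bp
  [45,57): 12 bp
  [57,58): 1 bp
  [58,70): 12 bp
  [70,92): 22 bp
  [92,94): 2 bp
  [94,106): 12 bp
  [106,113): 7 bp
  [113,124): 11 bp
  [124,128): 4 bp
  [128,135): 7 bp
  [135,147): 12 bp
  [147,160): 13 bp
  [160,165): 5 bp
  [165,173): 8 bp
  [173,184): 11 bp
  [184,191): 7 bp
  [191,193): 2 bp
  [193,206): 13 bp
  [206,208): 2 bp
  [208,225): 17 bp
  [225,248): 23 bp
  [248,249): 1 bp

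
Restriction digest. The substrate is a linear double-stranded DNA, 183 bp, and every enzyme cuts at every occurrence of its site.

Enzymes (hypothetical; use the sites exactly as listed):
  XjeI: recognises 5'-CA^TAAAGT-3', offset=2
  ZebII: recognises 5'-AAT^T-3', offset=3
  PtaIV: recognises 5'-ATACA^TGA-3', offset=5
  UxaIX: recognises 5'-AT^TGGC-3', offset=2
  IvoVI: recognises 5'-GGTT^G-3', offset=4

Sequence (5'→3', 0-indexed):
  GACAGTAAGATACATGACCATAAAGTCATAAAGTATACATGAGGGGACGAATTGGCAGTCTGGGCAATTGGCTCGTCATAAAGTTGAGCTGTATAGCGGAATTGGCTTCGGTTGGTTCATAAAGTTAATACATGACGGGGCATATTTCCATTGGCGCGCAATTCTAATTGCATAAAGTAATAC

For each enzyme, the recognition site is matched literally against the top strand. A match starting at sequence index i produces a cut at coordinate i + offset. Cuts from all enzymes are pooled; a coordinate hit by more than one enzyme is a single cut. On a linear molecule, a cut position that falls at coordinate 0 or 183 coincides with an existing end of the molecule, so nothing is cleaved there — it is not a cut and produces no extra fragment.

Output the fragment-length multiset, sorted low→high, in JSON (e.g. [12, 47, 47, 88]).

[4,6,6,6,8,10,11,11,11,11,13,13,14,16,19,24]

Per-enzyme occurrences:
  XjeI CATAAAGT/2: at [18, 26, 76, 117, 170] ⇒ [20, 28, 78, 119, 172]
  ZebII AATT/3: at [49, 65, 99, 159, 165] ⇒ [52, 68, 102, 162, 168]
  PtaIV ATACATGA/5: at [9, 34, 127] ⇒ [14, 39, 132]
  UxaIX ATTGGC/2: at [50, 66, 100, 149] ⇒ [52, 68, 102, 151]
  IvoVI GGTTG/4: at [109] ⇒ [113]

Pooled cuts: [14, 20, 28, 39, 52, 68, 78, 102, 113, 119, 132, 151, 162, 168, 172]

Fragments:
  [0,14): 14 bp
  [14,20): 6 bp
  [20,28): 8 bp
  [28,39): 11 bp
  [39,52): 13 bp
  [52,68): 16 bp
  [68,78): 10 bp
  [78,102): 24 bp
  [102,113): 11 bp
  [113,119): 6 bp
  [119,132): 13 bp
  [132,151): 19 bp
  [151,162): 11 bp
  [162,168): 6 bp
  [168,172): 4 bp
  [172,183): 11 bp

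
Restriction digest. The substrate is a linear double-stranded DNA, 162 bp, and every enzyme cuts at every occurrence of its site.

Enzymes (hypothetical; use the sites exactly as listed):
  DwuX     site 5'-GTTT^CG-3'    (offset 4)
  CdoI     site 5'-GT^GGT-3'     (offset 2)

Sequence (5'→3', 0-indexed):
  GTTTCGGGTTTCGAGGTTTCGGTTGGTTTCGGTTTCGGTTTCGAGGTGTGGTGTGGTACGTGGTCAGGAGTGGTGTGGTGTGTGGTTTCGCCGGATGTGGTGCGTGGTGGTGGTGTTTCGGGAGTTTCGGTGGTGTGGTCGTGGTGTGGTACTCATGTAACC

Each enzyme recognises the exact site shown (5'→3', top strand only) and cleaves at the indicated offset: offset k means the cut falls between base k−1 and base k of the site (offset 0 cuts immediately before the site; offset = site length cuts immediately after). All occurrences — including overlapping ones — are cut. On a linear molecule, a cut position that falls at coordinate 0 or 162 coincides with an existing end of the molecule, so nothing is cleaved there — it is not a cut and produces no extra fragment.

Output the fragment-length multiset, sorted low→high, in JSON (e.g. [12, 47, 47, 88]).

Site scan:
  DwuX (GTTTCG, off=4): starts [0, 7, 15, 25, 31, 37, 84, 114, 123] → cuts [4, 11, 19, 29, 35, 41, 88, 118, 127]
  CdoI (GTGGT, off=2): starts [47, 52, 59, 69, 74, 81, 96, 103, 106, 109, 129, 134, 140, 145] → cuts [49, 54, 61, 71, 76, 83, 98, 105, 108, 111, 131, 136, 142, 147]

Pooled cuts: [4, 11, 19, 29, 35, 41, 49, 54, 61, 71, 76, 83, 88, 98, 105, 108, 111, 118, 127, 131, 136, 142, 147]

Fragment lengths:
  [0,4): 4 bp
  [4,11): 7 bp
  [11,19): 8 bp
  [19,29): 10 bp
  [29,35): 6 bp
  [35,41): 6 bp
  [41,49): 8 bp
  [49,54): 5 bp
  [54,61): 7 bp
  [61,71): 10 bp
  [71,76): 5 bp
  [76,83): 7 bp
  [83,88): 5 bp
  [88,98): 10 bp
  [98,105): 7 bp
  [105,108): 3 bp
  [108,111): 3 bp
  [111,118): 7 bp
  [118,127): 9 bp
  [127,131): 4 bp
  [131,136): 5 bp
  [136,142): 6 bp
  [142,147): 5 bp
  [147,162): 15 bp

[3,3,4,4,5,5,5,5,5,6,6,6,7,7,7,7,7,8,8,9,10,10,10,15]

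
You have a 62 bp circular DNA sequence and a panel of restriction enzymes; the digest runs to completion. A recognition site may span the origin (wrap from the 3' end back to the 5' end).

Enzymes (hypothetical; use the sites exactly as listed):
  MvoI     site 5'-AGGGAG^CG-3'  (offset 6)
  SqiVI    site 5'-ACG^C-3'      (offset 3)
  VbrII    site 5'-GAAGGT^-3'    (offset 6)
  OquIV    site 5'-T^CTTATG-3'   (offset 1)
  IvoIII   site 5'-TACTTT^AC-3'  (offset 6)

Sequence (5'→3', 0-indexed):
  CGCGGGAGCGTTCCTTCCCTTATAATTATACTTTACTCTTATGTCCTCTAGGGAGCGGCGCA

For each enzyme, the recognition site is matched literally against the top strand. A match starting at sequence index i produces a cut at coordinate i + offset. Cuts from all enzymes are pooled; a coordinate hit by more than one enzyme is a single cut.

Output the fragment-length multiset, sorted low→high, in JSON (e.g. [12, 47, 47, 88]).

Scan for sites:
  MvoI (AGGGAGCG, off=6): starts [49] → cuts [55]
  SqiVI (ACGC, off=3): starts [61] → cuts [2]
  VbrII (GAAGGT, off=6): no sites
  OquIV (TCTTATG, off=1): starts [36] → cuts [37]
  IvoIII (TACTTTAC, off=6): starts [28] → cuts [34]

All cut coordinates (distinct, sorted): [2, 34, 37, 55]

Fragments:
  2→34: 32 bp
  34→37: 3 bp
  37→55: 18 bp
  55→2 (wrap): 62-55+2 = 9 bp

[3,9,18,32]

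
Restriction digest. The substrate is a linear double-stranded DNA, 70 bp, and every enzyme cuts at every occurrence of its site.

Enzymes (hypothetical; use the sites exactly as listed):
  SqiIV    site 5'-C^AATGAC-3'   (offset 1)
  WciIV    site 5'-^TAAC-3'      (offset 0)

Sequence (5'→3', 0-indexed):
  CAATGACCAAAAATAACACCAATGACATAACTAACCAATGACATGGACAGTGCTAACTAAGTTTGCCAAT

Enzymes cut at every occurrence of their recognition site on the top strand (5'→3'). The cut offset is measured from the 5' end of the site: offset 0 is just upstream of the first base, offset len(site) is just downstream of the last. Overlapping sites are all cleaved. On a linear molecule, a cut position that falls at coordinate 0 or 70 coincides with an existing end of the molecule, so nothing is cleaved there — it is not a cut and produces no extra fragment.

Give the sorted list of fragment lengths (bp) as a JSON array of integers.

[1,4,5,7,7,12,17,17]

Site scan:
  SqiIV CAATGAC/1: at [0, 19, 35] ⇒ [1, 20, 36]
  WciIV TAAC/0: at [13, 27, 31, 53] ⇒ [13, 27, 31, 53]

Pooled cuts: [1, 13, 20, 27, 31, 36, 53]

Fragment lengths:
  [0,1): 1 bp
  [1,13): 12 bp
  [13,20): 7 bp
  [20,27): 7 bp
  [27,31): 4 bp
  [31,36): 5 bp
  [36,53): 17 bp
  [53,70): 17 bp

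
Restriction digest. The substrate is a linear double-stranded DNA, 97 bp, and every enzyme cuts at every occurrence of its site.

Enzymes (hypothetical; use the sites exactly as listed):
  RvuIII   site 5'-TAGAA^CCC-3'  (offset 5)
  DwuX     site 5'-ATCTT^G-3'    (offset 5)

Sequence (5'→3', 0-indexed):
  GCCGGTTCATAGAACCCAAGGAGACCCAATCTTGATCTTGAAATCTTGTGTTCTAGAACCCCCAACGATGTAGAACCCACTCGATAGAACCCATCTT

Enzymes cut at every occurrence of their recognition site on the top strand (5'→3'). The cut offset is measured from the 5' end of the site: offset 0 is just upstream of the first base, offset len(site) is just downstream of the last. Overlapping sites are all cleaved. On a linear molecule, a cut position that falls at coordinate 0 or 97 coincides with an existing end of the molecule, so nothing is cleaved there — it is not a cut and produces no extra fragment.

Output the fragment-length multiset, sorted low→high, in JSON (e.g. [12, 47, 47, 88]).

Per-enzyme occurrences:
  RvuIII TAGAACCC/5: at [9, 53, 70, 84] ⇒ [14, 58, 75, 89]
  DwuX ATCTTG/5: at [28, 34, 42] ⇒ [33, 39, 47]

All cut coordinates (distinct, sorted): [14, 33, 39, 47, 58, 75, 89]

Fragment lengths:
  [0,14): 14 bp
  [14,33): 19 bp
  [33,39): 6 bp
  [39,47): 8 bp
  [47,58): 11 bp
  [58,75): 17 bp
  [75,89): 14 bp
  [89,97): 8 bp

[6,8,8,11,14,14,17,19]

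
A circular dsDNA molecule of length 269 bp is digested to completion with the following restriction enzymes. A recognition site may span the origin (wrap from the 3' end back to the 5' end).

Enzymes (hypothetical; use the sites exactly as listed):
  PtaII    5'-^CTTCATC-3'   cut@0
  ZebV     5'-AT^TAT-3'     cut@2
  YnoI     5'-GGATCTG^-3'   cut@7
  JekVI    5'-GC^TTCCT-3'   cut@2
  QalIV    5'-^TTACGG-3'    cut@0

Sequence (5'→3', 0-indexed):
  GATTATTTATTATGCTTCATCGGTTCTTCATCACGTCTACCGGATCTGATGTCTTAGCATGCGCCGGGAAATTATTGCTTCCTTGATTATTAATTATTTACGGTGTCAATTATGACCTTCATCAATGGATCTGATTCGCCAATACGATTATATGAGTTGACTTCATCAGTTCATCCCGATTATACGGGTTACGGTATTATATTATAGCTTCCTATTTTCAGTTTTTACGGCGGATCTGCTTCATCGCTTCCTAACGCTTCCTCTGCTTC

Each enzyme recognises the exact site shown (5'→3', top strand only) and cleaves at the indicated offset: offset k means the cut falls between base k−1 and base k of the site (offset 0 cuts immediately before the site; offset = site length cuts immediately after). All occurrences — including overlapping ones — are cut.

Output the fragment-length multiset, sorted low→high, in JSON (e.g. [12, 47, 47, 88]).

Per-enzyme occurrences:
  PtaII (CTTCATC, off=0): starts [14, 25, 116, 160, 238] → cuts [14, 25, 116, 160, 238]
  ZebV (ATTAT, off=2): starts [1, 8, 70, 85, 92, 108, 146, 178, 195, 200] → cuts [3, 10, 72, 87, 94, 110, 148, 180, 197, 202]
  YnoI (GGATCTG, off=7): starts [41, 126, 231] → cuts [48, 133, 238]
  JekVI (GCTTCCT, off=2): starts [76, 206, 245, 255] → cuts [78, 208, 247, 257]
  QalIV (TTACGG, off=0): starts [97, 188, 224] → cuts [97, 188, 224]

All cut coordinates (distinct, sorted): [3, 10, 14, 25, 48, 72, 78, 87, 94, 97, 110, 116, 133, 148, 160, 180, 188, 197, 202, 208, 224, 238, 247, 257]

Fragments:
  3→10: 7 bp
  10→14: 4 bp
  14→25: 11 bp
  25→48: 23 bp
  48→72: 24 bp
  72→78: 6 bp
  78→87: 9 bp
  87→94: 7 bp
  94→97: 3 bp
  97→110: 13 bp
  110→116: 6 bp
  116→133: 17 bp
  133→148: 15 bp
  148→160: 12 bp
  160→180: 20 bp
  180→188: 8 bp
  188→197: 9 bp
  197→202: 5 bp
  202→208: 6 bp
  208→224: 16 bp
  224→238: 14 bp
  238→247: 9 bp
  247→257: 10 bp
  257→3 (wrap): 269-257+3 = 15 bp

[3,4,5,6,6,6,7,7,8,9,9,9,10,11,12,13,14,15,15,16,17,20,23,24]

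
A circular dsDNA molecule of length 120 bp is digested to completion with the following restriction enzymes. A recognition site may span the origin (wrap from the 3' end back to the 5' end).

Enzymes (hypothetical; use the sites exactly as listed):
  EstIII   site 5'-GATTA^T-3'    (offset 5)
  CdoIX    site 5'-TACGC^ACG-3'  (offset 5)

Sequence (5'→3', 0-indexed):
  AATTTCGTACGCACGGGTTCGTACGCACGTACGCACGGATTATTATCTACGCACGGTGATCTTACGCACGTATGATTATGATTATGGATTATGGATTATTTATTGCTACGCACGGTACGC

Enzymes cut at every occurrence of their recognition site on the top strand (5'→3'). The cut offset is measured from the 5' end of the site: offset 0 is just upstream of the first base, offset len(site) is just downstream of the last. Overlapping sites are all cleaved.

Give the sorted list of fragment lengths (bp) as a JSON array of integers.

[6,7,7,8,8,10,11,13,14,15,21]

Per-enzyme occurrences:
  EstIII GATTAT/5: at [37, 73, 79, 86, 93] ⇒ [42, 78, 84, 91, 98]
  CdoIX TACGCACG/5: at [7, 21, 29, 47, 62, 106] ⇒ [12, 26, 34, 52, 67, 111]

Pooled cuts: [12, 26, 34, 42, 52, 67, 78, 84, 91, 98, 111]

Fragments:
  12→26: 14 bp
  26→34: 8 bp
  34→42: 8 bp
  42→52: 10 bp
  52→67: 15 bp
  67→78: 11 bp
  78→84: 6 bp
  84→91: 7 bp
  91→98: 7 bp
  98→111: 13 bp
  111→12 (wrap): 120-111+12 = 21 bp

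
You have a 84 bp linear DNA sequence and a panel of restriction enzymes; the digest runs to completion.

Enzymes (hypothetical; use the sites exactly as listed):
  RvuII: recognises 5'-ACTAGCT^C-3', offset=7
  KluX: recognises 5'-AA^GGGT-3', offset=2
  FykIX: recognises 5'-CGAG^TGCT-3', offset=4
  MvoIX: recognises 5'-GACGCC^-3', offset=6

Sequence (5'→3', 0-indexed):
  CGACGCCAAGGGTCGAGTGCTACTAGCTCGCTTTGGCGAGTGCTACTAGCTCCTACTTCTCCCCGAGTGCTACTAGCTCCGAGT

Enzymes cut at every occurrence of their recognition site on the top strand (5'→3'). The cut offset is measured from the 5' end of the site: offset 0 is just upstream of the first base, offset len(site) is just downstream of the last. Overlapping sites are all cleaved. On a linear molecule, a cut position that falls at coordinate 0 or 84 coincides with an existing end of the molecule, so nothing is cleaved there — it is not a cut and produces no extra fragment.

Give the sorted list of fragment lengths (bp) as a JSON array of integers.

Per-enzyme occurrences:
  RvuII ACTAGCTC/7: at [21, 44, 71] ⇒ [28, 51, 78]
  KluX AAGGGT/2: at [7] ⇒ [9]
  FykIX CGAGTGCT/4: at [13, 36, 63] ⇒ [17, 40, 67]
  MvoIX GACGCC/6: at [1] ⇒ [7]

All cut coordinates (distinct, sorted): [7, 9, 17, 28, 40, 51, 67, 78]

Fragment lengths:
  [0,7): 7 bp
  [7,9): 2 bp
  [9,17): 8 bp
  [17,28): 11 bp
  [28,40): 12 bp
  [40,51): 11 bp
  [51,67): 16 bp
  [67,78): 11 bp
  [78,84): 6 bp

[2,6,7,8,11,11,11,12,16]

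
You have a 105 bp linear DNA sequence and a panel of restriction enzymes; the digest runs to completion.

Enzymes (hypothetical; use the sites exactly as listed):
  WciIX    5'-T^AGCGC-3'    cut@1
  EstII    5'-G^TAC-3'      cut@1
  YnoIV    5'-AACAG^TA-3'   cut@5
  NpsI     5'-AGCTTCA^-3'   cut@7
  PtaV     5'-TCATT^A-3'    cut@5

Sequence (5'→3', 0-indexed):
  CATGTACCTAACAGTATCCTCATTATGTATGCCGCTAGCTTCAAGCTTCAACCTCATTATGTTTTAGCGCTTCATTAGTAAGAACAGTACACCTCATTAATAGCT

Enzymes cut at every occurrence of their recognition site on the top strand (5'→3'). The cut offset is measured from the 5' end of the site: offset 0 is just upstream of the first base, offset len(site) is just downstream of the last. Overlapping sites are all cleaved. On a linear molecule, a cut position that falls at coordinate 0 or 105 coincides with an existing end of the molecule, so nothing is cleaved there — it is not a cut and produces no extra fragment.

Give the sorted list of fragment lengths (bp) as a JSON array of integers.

Site scan:
  WciIX TAGCGC/1: at [64] ⇒ [65]
  EstII GTAC/1: at [3, 86] ⇒ [4, 87]
  YnoIV AACAGTA/5: at [9, 82] ⇒ [14, 87]
  NpsI AGCTTCA/7: at [36, 43] ⇒ [43, 50]
  PtaV TCATTA/5: at [19, 53, 71, 93] ⇒ [24, 58, 76, 98]

All cut coordinates (distinct, sorted): [4, 14, 24, 43, 50, 58, 65, 76, 87, 98]

Fragment lengths:
  [0,4): 4 bp
  [4,14): 10 bp
  [14,24): 10 bp
  [24,43): 19 bp
  [43,50): 7 bp
  [50,58): 8 bp
  [58,65): 7 bp
  [65,76): 11 bp
  [76,87): 11 bp
  [87,98): 11 bp
  [98,105): 7 bp

[4,7,7,7,8,10,10,11,11,11,19]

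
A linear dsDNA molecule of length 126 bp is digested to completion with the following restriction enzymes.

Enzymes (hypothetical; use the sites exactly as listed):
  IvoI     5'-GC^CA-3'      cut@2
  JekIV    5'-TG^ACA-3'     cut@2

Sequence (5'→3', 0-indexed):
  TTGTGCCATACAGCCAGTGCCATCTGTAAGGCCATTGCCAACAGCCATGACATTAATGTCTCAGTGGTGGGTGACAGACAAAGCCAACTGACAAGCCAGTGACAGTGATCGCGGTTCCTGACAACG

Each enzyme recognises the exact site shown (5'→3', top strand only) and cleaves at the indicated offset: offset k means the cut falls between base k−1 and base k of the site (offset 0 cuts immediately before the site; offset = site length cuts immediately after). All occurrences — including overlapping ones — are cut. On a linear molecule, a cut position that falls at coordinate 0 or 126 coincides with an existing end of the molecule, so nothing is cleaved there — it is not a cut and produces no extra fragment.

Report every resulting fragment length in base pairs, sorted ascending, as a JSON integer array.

Per-enzyme occurrences:
  IvoI GCCA/2: at [4, 12, 18, 30, 36, 43, 82, 94] ⇒ [6, 14, 20, 32, 38, 45, 84, 96]
  JekIV TGACA/2: at [47, 71, 88, 99, 118] ⇒ [49, 73, 90, 101, 120]

All cut coordinates (distinct, sorted): [6, 14, 20, 32, 38, 45, 49, 73, 84, 90, 96, 101, 120]

Fragment lengths:
  [0,6): 6 bp
  [6,14): 8 bp
  [14,20): 6 bp
  [20,32): 12 bp
  [32,38): 6 bp
  [38,45): 7 bp
  [45,49): 4 bp
  [49,73): 24 bp
  [73,84): 11 bp
  [84,90): 6 bp
  [90,96): 6 bp
  [96,101): 5 bp
  [101,120): 19 bp
  [120,126): 6 bp

[4,5,6,6,6,6,6,6,7,8,11,12,19,24]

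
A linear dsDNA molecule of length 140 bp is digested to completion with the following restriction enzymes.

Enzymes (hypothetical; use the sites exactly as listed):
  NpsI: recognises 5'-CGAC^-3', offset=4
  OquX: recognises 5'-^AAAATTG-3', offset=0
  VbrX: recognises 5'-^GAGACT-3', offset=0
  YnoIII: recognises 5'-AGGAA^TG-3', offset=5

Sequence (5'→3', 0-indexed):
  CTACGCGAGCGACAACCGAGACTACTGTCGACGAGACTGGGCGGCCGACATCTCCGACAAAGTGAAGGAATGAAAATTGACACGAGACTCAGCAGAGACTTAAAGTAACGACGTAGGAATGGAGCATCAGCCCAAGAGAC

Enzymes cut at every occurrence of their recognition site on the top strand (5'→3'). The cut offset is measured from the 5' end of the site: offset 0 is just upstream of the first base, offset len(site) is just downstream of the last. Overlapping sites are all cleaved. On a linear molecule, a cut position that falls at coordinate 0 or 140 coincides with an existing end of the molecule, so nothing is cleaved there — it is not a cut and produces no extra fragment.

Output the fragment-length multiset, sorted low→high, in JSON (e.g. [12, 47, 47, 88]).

[2,4,7,9,11,11,12,13,15,17,18,21]

Scan for sites:
  NpsI (CGAC, off=4): starts [9, 28, 45, 54, 108] → cuts [13, 32, 49, 58, 112]
  OquX (AAAATTG, off=0): starts [72] → cuts [72]
  VbrX (GAGACT, off=0): starts [17, 32, 83, 94] → cuts [17, 32, 83, 94]
  YnoIII (AGGAATG, off=5): starts [65, 114] → cuts [70, 119]

All cut coordinates (distinct, sorted): [13, 17, 32, 49, 58, 70, 72, 83, 94, 112, 119]

Fragment lengths:
  [0,13): 13 bp
  [13,17): 4 bp
  [17,32): 15 bp
  [32,49): 17 bp
  [49,58): 9 bp
  [58,70): 12 bp
  [70,72): 2 bp
  [72,83): 11 bp
  [83,94): 11 bp
  [94,112): 18 bp
  [112,119): 7 bp
  [119,140): 21 bp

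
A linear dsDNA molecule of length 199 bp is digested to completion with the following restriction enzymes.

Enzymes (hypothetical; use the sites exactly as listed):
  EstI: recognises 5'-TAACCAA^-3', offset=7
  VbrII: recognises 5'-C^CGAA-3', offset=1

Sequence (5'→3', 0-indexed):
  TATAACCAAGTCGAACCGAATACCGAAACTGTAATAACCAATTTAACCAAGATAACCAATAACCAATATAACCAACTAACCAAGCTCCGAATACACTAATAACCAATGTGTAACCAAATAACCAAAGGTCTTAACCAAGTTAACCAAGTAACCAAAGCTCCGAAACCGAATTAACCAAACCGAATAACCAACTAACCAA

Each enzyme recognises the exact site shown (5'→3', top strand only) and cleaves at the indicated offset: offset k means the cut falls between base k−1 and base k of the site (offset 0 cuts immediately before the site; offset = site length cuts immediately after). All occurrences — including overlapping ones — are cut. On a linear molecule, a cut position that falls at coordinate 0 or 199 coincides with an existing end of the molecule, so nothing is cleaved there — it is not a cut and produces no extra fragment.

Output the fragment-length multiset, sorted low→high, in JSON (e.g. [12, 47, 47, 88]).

Site scan:
  EstI (TAACCAA, off=7): starts [2, 34, 43, 52, 59, 68, 76, 99, 110, 118, 131, 140, 148, 171, 184, 192] → cuts [9, 41, 50, 59, 66, 75, 83, 106, 117, 125, 138, 147, 155, 178, 191] (position 199 is a terminus of the linear molecule — no cut)
  VbrII (CCGAA, off=1): starts [15, 22, 86, 159, 165, 179] → cuts [16, 23, 87, 160, 166, 180]

All cut coordinates (distinct, sorted): [9, 16, 23, 41, 50, 59, 66, 75, 83, 87, 106, 117, 125, 138, 147, 155, 160, 166, 178, 180, 191]

Fragments:
  [0,9): 9 bp
  [9,16): 7 bp
  [16,23): 7 bp
  [23,41): 18 bp
  [41,50): 9 bp
  [50,59): 9 bp
  [59,66): 7 bp
  [66,75): 9 bp
  [75,83): 8 bp
  [83,87): 4 bp
  [87,106): 19 bp
  [106,117): 11 bp
  [117,125): 8 bp
  [125,138): 13 bp
  [138,147): 9 bp
  [147,155): 8 bp
  [155,160): 5 bp
  [160,166): 6 bp
  [166,178): 12 bp
  [178,180): 2 bp
  [180,191): 11 bp
  [191,199): 8 bp

[2,4,5,6,7,7,7,8,8,8,8,9,9,9,9,9,11,11,12,13,18,19]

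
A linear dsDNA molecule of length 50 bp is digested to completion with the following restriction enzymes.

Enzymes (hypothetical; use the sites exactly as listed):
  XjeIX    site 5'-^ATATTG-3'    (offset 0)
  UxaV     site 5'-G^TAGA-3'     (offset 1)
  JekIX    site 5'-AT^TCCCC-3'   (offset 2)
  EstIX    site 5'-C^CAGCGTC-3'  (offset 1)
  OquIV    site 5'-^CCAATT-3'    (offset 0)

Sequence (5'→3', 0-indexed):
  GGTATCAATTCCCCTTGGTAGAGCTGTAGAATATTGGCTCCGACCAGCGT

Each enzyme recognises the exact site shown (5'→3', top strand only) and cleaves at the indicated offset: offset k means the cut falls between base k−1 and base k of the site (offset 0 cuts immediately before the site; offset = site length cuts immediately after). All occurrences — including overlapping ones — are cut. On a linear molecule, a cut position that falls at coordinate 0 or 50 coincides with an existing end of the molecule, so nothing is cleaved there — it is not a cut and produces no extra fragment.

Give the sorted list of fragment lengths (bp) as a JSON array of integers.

[4,8,9,9,20]

Scan for sites:
  XjeIX ATATTG/0: at [30] ⇒ [30]
  UxaV GTAGA/1: at [17, 25] ⇒ [18, 26]
  JekIX ATTCCCC/2: at [7] ⇒ [9]
  EstIX (CCAGCGTC, off=1): no sites
  OquIV (CCAATT, off=0): no sites

All cut coordinates (distinct, sorted): [9, 18, 26, 30]

Fragment lengths:
  [0,9): 9 bp
  [9,18): 9 bp
  [18,26): 8 bp
  [26,30): 4 bp
  [30,50): 20 bp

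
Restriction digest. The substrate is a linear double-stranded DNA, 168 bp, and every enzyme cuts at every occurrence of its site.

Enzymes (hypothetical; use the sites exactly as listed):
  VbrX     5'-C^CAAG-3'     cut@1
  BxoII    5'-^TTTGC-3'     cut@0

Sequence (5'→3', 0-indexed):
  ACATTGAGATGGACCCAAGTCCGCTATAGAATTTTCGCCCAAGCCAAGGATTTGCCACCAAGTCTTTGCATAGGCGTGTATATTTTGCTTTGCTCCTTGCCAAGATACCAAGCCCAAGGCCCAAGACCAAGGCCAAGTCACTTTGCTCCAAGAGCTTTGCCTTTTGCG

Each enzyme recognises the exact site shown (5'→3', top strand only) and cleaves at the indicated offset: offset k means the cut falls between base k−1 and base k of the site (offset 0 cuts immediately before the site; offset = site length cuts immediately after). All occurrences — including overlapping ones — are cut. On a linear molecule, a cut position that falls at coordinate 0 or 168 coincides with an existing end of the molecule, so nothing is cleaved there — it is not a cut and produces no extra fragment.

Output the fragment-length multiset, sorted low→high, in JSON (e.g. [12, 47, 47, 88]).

[5,5,6,6,6,6,6,6,7,7,7,7,8,8,8,12,15,19,24]

Per-enzyme occurrences:
  VbrX (CCAAG, off=1): starts [14, 38, 43, 57, 99, 107, 113, 120, 126, 132, 147] → cuts [15, 39, 44, 58, 100, 108, 114, 121, 127, 133, 148]
  BxoII (TTTGC, off=0): starts [50, 64, 83, 88, 141, 155, 162] → cuts [50, 64, 83, 88, 141, 155, 162]

All cut coordinates (distinct, sorted): [15, 39, 44, 50, 58, 64, 83, 88, 100, 108, 114, 121, 127, 133, 141, 148, 155, 162]

Fragment lengths:
  [0,15): 15 bp
  [15,39): 24 bp
  [39,44): 5 bp
  [44,50): 6 bp
  [50,58): 8 bp
  [58,64): 6 bp
  [64,83): 19 bp
  [83,88): 5 bp
  [88,100): 12 bp
  [100,108): 8 bp
  [108,114): 6 bp
  [114,121): 7 bp
  [121,127): 6 bp
  [127,133): 6 bp
  [133,141): 8 bp
  [141,148): 7 bp
  [148,155): 7 bp
  [155,162): 7 bp
  [162,168): 6 bp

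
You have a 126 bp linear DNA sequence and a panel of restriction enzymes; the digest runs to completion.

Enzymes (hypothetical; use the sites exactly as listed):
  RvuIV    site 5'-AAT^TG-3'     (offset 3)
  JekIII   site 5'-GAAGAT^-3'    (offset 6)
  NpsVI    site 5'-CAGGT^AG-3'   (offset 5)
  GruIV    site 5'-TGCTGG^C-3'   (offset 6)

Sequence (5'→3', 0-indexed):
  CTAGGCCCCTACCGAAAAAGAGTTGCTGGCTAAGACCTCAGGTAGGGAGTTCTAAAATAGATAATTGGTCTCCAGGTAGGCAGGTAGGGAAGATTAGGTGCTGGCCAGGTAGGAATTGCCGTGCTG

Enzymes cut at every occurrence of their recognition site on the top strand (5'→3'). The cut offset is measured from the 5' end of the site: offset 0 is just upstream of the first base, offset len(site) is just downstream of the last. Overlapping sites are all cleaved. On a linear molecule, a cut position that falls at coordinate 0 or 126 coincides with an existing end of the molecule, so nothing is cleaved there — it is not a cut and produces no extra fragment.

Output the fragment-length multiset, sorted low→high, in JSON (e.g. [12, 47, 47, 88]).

[6,6,8,9,10,10,12,14,22,29]

Scan for sites:
  RvuIV (AATTG, off=3): starts [62, 113] → cuts [65, 116]
  JekIII (GAAGAT, off=6): starts [88] → cuts [94]
  NpsVI (CAGGTAG, off=5): starts [38, 72, 80, 105] → cuts [43, 77, 85, 110]
  GruIV (TGCTGGC, off=6): starts [23, 98] → cuts [29, 104]

Pooled cuts: [29, 43, 65, 77, 85, 94, 104, 110, 116]

Fragment lengths:
  [0,29): 29 bp
  [29,43): 14 bp
  [43,65): 22 bp
  [65,77): 12 bp
  [77,85): 8 bp
  [85,94): 9 bp
  [94,104): 10 bp
  [104,110): 6 bp
  [110,116): 6 bp
  [116,126): 10 bp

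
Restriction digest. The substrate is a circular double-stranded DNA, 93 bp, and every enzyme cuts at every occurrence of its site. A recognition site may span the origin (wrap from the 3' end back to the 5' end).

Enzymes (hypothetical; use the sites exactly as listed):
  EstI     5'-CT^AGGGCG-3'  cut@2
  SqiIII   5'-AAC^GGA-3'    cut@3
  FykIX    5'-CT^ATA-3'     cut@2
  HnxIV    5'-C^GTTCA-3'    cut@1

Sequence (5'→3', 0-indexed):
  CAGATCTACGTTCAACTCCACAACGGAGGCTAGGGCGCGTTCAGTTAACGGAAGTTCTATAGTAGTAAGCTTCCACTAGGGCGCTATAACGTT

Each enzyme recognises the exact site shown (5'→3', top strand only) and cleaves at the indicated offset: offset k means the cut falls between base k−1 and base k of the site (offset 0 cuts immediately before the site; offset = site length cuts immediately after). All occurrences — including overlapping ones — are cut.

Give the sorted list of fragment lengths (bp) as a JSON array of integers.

Site scan:
  EstI CTAGGGCG/2: at [29, 75] ⇒ [31, 77]
  SqiIII AACGGA/3: at [21, 46] ⇒ [24, 49]
  FykIX CTATA/2: at [56, 83] ⇒ [58, 85]
  HnxIV CGTTCA/1: at [8, 37, 89] ⇒ [9, 38, 90]

Pooled cuts: [9, 24, 31, 38, 49, 58, 77, 85, 90]

Fragment lengths:
  9→24: 15 bp
  24→31: 7 bp
  31→38: 7 bp
  38→49: 11 bp
  49→58: 9 bp
  58→77: 19 bp
  77→85: 8 bp
  85→90: 5 bp
  90→9 (wrap): 93-90+9 = 12 bp

[5,7,7,8,9,11,12,15,19]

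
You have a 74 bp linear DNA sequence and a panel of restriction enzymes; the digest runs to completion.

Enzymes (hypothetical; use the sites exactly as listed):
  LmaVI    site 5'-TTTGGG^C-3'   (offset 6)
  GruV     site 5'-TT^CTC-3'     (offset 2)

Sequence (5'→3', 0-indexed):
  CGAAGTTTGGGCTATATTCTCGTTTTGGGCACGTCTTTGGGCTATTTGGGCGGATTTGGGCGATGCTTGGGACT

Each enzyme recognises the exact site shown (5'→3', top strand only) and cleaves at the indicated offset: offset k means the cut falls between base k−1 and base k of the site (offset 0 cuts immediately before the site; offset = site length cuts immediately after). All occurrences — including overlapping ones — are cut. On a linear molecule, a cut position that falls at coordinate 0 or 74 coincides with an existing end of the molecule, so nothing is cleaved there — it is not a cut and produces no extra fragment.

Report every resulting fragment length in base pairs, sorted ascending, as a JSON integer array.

[7,9,10,11,11,12,14]

Site scan:
  LmaVI (TTTGGGC, off=6): starts [5, 23, 35, 44, 54] → cuts [11, 29, 41, 50, 60]
  GruV (TTCTC, off=2): starts [16] → cuts [18]

Pooled cuts: [11, 18, 29, 41, 50, 60]

Fragments:
  [0,11): 11 bp
  [11,18): 7 bp
  [18,29): 11 bp
  [29,41): 12 bp
  [41,50): 9 bp
  [50,60): 10 bp
  [60,74): 14 bp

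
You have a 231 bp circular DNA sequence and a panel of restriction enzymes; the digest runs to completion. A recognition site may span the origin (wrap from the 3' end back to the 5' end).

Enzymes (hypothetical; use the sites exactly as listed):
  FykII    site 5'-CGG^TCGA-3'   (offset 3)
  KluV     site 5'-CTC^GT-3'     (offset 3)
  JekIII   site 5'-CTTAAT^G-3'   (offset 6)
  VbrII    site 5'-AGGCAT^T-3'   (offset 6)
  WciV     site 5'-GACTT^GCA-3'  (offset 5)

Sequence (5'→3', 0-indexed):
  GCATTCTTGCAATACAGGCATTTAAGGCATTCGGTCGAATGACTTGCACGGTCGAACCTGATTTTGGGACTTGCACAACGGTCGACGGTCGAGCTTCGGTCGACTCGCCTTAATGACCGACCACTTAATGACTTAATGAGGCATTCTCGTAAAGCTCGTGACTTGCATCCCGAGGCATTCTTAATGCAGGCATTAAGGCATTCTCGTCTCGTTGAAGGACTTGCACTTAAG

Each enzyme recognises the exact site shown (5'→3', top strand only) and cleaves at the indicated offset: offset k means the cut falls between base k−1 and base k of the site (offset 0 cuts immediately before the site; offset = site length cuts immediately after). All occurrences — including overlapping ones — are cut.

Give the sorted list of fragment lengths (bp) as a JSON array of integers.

Scan for sites:
  FykII CGGTCGA/3: at [31, 48, 78, 85, 96] ⇒ [34, 51, 81, 88, 99]
  KluV CTCGT/3: at [145, 154, 202, 207] ⇒ [148, 157, 205, 210]
  JekIII CTTAATG/6: at [108, 123, 131, 179] ⇒ [114, 129, 137, 185]
  VbrII AGGCATT/6: at [15, 24, 138, 172, 187, 195, 229] ⇒ [4, 21, 30, 144, 178, 193, 201]
  WciV GACTTGCA/5: at [40, 67, 159, 217] ⇒ [45, 72, 164, 222]

All cut coordinates (distinct, sorted): [4, 21, 30, 34, 45, 51, 72, 81, 88, 99, 114, 129, 137, 144, 148, 157, 164, 178, 185, 193, 201, 205, 210, 222]

Fragment lengths:
  4→21: 17 bp
  21→30: 9 bp
  30→34: 4 bp
  34→45: 11 bp
  45→51: 6 bp
  51→72: 21 bp
  72→81: 9 bp
  81→88: 7 bp
  88→99: 11 bp
  99→114: 15 bp
  114→129: 15 bp
  129→137: 8 bp
  137→144: 7 bp
  144→148: 4 bp
  148→157: 9 bp
  157→164: 7 bp
  164→178: 14 bp
  178→185: 7 bp
  185→193: 8 bp
  193→201: 8 bp
  201→205: 4 bp
  205→210: 5 bp
  210→222: 12 bp
  222→4 (wrap): 231-222+4 = 13 bp

[4,4,4,5,6,7,7,7,7,8,8,8,9,9,9,11,11,12,13,14,15,15,17,21]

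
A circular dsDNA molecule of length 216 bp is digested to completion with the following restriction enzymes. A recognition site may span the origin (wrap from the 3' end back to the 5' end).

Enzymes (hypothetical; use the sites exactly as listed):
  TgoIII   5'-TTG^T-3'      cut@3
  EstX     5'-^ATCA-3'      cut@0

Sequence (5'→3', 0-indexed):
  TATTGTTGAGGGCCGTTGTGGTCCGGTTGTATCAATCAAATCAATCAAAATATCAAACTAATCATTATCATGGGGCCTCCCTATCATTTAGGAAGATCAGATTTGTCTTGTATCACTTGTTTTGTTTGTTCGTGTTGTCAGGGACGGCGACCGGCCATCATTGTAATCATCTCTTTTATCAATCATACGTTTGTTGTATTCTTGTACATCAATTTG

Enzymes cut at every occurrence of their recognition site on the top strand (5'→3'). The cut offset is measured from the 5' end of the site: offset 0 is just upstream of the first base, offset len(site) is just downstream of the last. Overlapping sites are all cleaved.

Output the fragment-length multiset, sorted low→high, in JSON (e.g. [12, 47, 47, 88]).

[1,1,2,3,3,4,4,4,4,5,5,5,5,6,7,8,8,8,9,9,9,10,11,12,12,13,13,16,19]

Site scan:
  TgoIII TTGT/3: at [2, 15, 26, 102, 107, 116, 121, 125, 134, 160, 190, 193, 201, 213] ⇒ [0, 5, 18, 29, 105, 110, 119, 124, 128, 137, 163, 193, 196, 204]
  EstX ATCA/0: at [30, 34, 39, 43, 51, 60, 66, 82, 95, 111, 156, 165, 177, 181, 207] ⇒ [30, 34, 39, 43, 51, 60, 66, 82, 95, 111, 156, 165, 177, 181, 207]

Pooled cuts: [0, 5, 18, 29, 30, 34, 39, 43, 51, 60, 66, 82, 95, 105, 110, 111, 119, 124, 128, 137, 156, 163, 165, 177, 181, 193, 196, 204, 207]

Fragments:
  0→5: 5 bp
  5→18: 13 bp
  18→29: 11 bp
  29→30: 1 bp
  30→34: 4 bp
  34→39: 5 bp
  39→43: 4 bp
  43→51: 8 bp
  51→60: 9 bp
  60→66: 6 bp
  66→82: 16 bp
  82→95: 13 bp
  95→105: 10 bp
  105→110: 5 bp
  110→111: 1 bp
  111→119: 8 bp
  119→124: 5 bp
  124→128: 4 bp
  128→137: 9 bp
  137→156: 19 bp
  156→163: 7 bp
  163→165: 2 bp
  165→177: 12 bp
  177→181: 4 bp
  181→193: 12 bp
  193→196: 3 bp
  196→204: 8 bp
  204→207: 3 bp
  207→0 (wrap): 216-207+0 = 9 bp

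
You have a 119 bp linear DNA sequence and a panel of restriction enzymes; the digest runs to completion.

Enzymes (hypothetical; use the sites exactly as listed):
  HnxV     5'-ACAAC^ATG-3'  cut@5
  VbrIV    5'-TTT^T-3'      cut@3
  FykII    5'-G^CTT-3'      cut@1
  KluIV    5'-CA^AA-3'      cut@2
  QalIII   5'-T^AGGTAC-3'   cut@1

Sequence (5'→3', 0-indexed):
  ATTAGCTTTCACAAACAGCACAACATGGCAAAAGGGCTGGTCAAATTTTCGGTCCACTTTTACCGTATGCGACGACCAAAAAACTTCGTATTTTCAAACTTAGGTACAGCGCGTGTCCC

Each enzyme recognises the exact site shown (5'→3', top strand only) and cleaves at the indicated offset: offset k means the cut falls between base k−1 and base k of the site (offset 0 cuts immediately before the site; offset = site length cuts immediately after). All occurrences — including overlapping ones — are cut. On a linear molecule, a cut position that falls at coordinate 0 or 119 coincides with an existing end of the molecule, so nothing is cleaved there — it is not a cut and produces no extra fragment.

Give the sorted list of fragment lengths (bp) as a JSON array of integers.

Per-enzyme occurrences:
  HnxV ACAACATG/5: at [19] ⇒ [24]
  VbrIV TTTT/3: at [45, 57, 90] ⇒ [48, 60, 93]
  FykII GCTT/1: at [4] ⇒ [5]
  KluIV CAAA/2: at [11, 28, 41, 76, 94] ⇒ [13, 30, 43, 78, 96]
  QalIII TAGGTAC/1: at [100] ⇒ [101]

All cut coordinates (distinct, sorted): [5, 13, 24, 30, 43, 48, 60, 78, 93, 96, 101]

Fragment lengths:
  [0,5): 5 bp
  [5,13): 8 bp
  [13,24): 11 bp
  [24,30): 6 bp
  [30,43): 13 bp
  [43,48): 5 bp
  [48,60): 12 bp
  [60,78): 18 bp
  [78,93): 15 bp
  [93,96): 3 bp
  [96,101): 5 bp
  [101,119): 18 bp

[3,5,5,5,6,8,11,12,13,15,18,18]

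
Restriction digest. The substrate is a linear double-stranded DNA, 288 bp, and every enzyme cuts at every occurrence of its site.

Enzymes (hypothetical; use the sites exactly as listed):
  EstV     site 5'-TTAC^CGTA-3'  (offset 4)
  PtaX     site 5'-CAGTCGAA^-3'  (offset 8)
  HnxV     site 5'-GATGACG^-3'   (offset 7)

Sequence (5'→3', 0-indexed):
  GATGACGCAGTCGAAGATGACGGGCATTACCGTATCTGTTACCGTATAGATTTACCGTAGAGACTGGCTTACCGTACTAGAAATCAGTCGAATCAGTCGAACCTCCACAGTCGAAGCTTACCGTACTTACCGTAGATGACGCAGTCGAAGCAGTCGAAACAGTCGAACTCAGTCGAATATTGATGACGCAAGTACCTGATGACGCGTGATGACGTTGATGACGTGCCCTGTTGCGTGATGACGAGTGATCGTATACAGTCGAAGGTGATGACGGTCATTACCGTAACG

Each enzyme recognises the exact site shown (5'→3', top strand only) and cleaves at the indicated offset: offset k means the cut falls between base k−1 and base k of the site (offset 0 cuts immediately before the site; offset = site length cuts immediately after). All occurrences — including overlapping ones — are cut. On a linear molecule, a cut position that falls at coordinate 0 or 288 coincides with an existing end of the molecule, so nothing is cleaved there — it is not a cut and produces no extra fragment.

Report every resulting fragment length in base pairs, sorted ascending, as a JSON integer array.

Per-enzyme occurrences:
  EstV (TTACCGTA, off=4): starts [26, 38, 51, 68, 117, 126, 277] → cuts [30, 42, 55, 72, 121, 130, 281]
  PtaX (CAGTCGAA, off=8): starts [7, 84, 93, 107, 141, 150, 159, 169, 255] → cuts [15, 92, 101, 115, 149, 158, 167, 177, 263]
  HnxV (GATGACG, off=7): starts [0, 15, 134, 181, 197, 207, 216, 236, 266] → cuts [7, 22, 141, 188, 204, 214, 223, 243, 273]

Pooled cuts: [7, 15, 22, 30, 42, 55, 72, 92, 101, 115, 121, 130, 141, 149, 158, 167, 177, 188, 204, 214, 223, 243, 263, 273, 281]

Fragments:
  [0,7): 7 bp
  [7,15): 8 bp
  [15,22): 7 bp
  [22,30): 8 bp
  [30,42): 12 bp
  [42,55): 13 bp
  [55,72): 17 bp
  [72,92): 20 bp
  [92,101): 9 bp
  [101,115): 14 bp
  [115,121): 6 bp
  [121,130): 9 bp
  [130,141): 11 bp
  [141,149): 8 bp
  [149,158): 9 bp
  [158,167): 9 bp
  [167,177): 10 bp
  [177,188): 11 bp
  [188,204): 16 bp
  [204,214): 10 bp
  [214,223): 9 bp
  [223,243): 20 bp
  [243,263): 20 bp
  [263,273): 10 bp
  [273,281): 8 bp
  [281,288): 7 bp

[6,7,7,7,8,8,8,8,9,9,9,9,9,10,10,10,11,11,12,13,14,16,17,20,20,20]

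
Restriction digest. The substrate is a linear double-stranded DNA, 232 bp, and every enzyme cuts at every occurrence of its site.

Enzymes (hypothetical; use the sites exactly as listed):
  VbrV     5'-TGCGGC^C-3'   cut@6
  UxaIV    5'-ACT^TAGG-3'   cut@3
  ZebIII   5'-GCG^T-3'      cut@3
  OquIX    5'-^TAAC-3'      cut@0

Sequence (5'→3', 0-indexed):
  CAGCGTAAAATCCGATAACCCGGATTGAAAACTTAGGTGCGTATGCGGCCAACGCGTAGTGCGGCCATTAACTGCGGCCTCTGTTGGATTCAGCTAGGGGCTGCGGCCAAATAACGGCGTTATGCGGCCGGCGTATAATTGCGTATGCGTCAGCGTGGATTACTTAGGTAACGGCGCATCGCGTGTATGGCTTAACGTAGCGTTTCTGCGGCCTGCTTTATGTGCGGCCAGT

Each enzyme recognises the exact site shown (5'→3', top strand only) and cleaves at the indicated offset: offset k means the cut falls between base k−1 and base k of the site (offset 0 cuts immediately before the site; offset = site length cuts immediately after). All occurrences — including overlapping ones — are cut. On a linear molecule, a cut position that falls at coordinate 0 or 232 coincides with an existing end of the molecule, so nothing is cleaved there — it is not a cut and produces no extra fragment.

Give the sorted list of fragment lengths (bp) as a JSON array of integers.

Per-enzyme occurrences:
  VbrV (TGCGGCC, off=6): starts [43, 59, 72, 101, 122, 206, 222] → cuts [49, 65, 78, 107, 128, 212, 228]
  UxaIV (ACTTAGG, off=3): starts [30, 161] → cuts [33, 164]
  ZebIII (GCGT, off=3): starts [2, 38, 53, 116, 130, 140, 146, 152, 180, 199] → cuts [5, 41, 56, 119, 133, 143, 149, 155, 183, 202]
  OquIX (TAAC, off=0): starts [15, 68, 111, 168, 192] → cuts [15, 68, 111, 168, 192]

Pooled cuts: [5, 15, 33, 41, 49, 56, 65, 68, 78, 107, 111, 119, 128, 133, 143, 149, 155, 164, 168, 183, 192, 202, 212, 228]

Fragments:
  [0,5): 5 bp
  [5,15): 10 bp
  [15,33): 18 bp
  [33,41): 8 bp
  [41,49): 8 bp
  [49,56): 7 bp
  [56,65): 9 bp
  [65,68): 3 bp
  [68,78): 10 bp
  [78,107): 29 bp
  [107,111): 4 bp
  [111,119): 8 bp
  [119,128): 9 bp
  [128,133): 5 bp
  [133,143): 10 bp
  [143,149): 6 bp
  [149,155): 6 bp
  [155,164): 9 bp
  [164,168): 4 bp
  [168,183): 15 bp
  [183,192): 9 bp
  [192,202): 10 bp
  [202,212): 10 bp
  [212,228): 16 bp
  [228,232): 4 bp

[3,4,4,4,5,5,6,6,7,8,8,8,9,9,9,9,10,10,10,10,10,15,16,18,29]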